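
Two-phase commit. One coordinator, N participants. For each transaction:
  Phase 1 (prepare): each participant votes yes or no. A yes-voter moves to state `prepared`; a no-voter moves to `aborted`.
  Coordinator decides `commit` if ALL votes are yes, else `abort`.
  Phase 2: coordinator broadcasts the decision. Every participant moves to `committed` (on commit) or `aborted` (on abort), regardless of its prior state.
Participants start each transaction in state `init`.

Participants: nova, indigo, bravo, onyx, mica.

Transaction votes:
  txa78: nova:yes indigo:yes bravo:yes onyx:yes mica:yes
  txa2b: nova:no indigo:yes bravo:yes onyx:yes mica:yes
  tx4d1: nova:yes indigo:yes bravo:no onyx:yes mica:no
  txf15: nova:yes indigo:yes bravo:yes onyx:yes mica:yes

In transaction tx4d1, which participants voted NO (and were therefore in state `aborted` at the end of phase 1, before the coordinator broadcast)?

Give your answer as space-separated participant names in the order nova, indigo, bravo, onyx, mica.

Txn tx4d1 phase 1: nova yes -> prepared; indigo yes -> prepared; bravo no -> aborted; onyx yes -> prepared; mica no -> aborted

Answer: bravo mica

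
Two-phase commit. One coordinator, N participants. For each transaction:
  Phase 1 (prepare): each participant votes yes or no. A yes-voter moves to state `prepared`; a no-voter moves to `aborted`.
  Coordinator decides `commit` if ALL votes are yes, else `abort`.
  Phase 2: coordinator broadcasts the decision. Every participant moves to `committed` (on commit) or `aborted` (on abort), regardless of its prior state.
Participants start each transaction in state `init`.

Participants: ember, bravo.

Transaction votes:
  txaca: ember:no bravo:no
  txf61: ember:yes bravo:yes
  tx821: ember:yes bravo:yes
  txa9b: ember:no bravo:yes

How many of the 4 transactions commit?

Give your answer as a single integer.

Answer: 2

Derivation:
txaca: no from ember, bravo -> abort (commits=0)
txf61: all yes -> commit (commits=1)
tx821: all yes -> commit (commits=2)
txa9b: no from ember -> abort (commits=2)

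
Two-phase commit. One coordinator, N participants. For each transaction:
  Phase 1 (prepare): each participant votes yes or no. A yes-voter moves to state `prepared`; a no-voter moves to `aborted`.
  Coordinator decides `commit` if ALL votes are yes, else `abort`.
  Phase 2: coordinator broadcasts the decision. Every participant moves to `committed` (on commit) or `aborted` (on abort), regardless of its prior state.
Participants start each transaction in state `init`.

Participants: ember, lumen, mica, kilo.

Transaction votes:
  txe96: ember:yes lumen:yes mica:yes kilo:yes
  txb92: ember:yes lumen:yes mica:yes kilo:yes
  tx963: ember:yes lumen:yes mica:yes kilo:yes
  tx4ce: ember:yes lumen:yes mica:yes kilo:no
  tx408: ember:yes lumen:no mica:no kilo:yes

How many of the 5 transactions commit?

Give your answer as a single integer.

txe96: all yes -> commit (commits=1)
txb92: all yes -> commit (commits=2)
tx963: all yes -> commit (commits=3)
tx4ce: no from kilo -> abort (commits=3)
tx408: no from lumen, mica -> abort (commits=3)

Answer: 3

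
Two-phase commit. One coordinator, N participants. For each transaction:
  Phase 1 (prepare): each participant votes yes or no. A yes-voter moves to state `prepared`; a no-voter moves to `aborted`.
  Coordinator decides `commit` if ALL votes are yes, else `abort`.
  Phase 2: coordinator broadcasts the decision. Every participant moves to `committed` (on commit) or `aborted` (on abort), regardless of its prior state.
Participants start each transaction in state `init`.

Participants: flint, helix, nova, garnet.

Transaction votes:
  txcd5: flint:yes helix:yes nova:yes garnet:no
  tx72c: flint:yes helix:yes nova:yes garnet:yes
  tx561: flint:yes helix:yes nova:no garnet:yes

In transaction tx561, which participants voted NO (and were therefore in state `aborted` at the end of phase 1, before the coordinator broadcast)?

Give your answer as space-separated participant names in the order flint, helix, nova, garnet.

Txn tx561 phase 1: flint yes -> prepared; helix yes -> prepared; nova no -> aborted; garnet yes -> prepared

Answer: nova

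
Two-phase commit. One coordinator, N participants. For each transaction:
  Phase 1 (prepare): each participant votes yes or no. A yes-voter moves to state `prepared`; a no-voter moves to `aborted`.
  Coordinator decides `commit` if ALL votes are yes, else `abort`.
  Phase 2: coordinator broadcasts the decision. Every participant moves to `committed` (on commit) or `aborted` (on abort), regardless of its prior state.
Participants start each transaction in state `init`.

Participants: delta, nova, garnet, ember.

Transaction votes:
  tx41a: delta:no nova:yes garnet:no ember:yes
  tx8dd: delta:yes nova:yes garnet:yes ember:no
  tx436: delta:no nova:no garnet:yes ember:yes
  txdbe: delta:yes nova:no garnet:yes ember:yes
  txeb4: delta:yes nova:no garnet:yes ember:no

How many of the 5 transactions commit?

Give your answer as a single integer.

Answer: 0

Derivation:
tx41a: no from delta, garnet -> abort (commits=0)
tx8dd: no from ember -> abort (commits=0)
tx436: no from delta, nova -> abort (commits=0)
txdbe: no from nova -> abort (commits=0)
txeb4: no from nova, ember -> abort (commits=0)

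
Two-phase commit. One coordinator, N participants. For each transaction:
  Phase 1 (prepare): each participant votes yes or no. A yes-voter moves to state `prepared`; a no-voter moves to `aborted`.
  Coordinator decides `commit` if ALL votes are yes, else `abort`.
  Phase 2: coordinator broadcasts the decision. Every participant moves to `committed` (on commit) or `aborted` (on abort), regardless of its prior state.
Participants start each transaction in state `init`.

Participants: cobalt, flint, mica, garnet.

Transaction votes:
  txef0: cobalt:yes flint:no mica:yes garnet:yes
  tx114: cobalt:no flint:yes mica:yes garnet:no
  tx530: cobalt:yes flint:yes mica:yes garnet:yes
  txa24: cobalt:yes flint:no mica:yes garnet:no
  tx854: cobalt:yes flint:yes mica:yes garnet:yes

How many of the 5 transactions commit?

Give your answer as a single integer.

Answer: 2

Derivation:
txef0: no from flint -> abort (commits=0)
tx114: no from cobalt, garnet -> abort (commits=0)
tx530: all yes -> commit (commits=1)
txa24: no from flint, garnet -> abort (commits=1)
tx854: all yes -> commit (commits=2)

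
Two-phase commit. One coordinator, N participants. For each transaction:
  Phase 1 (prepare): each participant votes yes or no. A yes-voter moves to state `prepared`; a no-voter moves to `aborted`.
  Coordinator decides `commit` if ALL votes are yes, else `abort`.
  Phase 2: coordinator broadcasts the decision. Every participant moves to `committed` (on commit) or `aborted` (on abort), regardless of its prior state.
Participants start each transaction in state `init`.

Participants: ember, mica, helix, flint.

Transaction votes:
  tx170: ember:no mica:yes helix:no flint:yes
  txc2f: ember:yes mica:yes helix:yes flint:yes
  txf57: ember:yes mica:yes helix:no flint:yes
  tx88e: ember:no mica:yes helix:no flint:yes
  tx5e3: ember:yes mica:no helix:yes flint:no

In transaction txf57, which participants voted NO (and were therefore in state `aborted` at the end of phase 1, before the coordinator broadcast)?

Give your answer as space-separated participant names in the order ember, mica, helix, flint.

Answer: helix

Derivation:
Txn txf57 phase 1: ember yes -> prepared; mica yes -> prepared; helix no -> aborted; flint yes -> prepared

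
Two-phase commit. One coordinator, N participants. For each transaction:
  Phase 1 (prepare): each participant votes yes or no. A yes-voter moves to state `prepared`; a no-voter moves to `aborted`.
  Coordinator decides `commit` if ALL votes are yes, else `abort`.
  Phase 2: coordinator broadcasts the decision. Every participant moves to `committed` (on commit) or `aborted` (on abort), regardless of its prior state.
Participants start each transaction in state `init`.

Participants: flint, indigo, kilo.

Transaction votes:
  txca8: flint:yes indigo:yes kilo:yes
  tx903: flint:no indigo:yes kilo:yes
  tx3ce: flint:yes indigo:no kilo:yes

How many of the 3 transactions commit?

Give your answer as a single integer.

txca8: all yes -> commit (commits=1)
tx903: no from flint -> abort (commits=1)
tx3ce: no from indigo -> abort (commits=1)

Answer: 1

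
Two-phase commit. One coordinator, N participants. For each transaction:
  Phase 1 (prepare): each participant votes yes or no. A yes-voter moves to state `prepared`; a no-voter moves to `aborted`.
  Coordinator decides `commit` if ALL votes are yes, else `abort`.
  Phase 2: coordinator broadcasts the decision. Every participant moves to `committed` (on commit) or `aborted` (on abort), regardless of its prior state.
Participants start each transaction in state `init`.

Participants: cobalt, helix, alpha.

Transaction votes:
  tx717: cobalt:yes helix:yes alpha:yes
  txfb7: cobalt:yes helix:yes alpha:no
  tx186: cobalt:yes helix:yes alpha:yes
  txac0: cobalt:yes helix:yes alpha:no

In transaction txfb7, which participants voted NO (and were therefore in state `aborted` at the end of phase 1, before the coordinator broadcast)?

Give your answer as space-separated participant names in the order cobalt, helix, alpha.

Answer: alpha

Derivation:
Txn txfb7 phase 1: cobalt yes -> prepared; helix yes -> prepared; alpha no -> aborted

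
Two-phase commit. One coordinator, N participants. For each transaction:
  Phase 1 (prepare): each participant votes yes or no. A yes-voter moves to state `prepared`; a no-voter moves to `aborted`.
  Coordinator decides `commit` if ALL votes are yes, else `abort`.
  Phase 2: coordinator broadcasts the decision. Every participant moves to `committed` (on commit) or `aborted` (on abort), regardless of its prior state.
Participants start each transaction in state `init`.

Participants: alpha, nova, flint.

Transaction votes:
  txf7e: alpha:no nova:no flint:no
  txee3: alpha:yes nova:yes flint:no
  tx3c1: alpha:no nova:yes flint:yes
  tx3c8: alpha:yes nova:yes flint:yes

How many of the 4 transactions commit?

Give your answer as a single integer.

txf7e: no from alpha, nova, flint -> abort (commits=0)
txee3: no from flint -> abort (commits=0)
tx3c1: no from alpha -> abort (commits=0)
tx3c8: all yes -> commit (commits=1)

Answer: 1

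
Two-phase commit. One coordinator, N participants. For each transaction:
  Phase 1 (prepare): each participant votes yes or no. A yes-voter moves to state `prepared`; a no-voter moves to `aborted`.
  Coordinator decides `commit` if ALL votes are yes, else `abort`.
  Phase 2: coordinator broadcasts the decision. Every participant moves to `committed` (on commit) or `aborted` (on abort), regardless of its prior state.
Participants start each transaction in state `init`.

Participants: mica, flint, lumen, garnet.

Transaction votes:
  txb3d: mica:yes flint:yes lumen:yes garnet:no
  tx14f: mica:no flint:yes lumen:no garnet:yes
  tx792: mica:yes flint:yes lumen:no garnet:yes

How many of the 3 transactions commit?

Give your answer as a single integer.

Answer: 0

Derivation:
txb3d: no from garnet -> abort (commits=0)
tx14f: no from mica, lumen -> abort (commits=0)
tx792: no from lumen -> abort (commits=0)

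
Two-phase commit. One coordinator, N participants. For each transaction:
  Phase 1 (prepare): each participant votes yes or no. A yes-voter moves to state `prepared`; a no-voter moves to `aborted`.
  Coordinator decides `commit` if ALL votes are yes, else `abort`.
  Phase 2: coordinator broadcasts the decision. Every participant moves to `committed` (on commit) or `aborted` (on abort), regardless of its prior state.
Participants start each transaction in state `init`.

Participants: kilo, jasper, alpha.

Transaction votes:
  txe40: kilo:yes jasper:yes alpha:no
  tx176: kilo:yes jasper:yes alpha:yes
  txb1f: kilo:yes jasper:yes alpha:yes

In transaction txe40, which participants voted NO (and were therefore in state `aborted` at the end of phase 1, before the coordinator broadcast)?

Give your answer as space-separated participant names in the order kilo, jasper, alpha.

Txn txe40 phase 1: kilo yes -> prepared; jasper yes -> prepared; alpha no -> aborted

Answer: alpha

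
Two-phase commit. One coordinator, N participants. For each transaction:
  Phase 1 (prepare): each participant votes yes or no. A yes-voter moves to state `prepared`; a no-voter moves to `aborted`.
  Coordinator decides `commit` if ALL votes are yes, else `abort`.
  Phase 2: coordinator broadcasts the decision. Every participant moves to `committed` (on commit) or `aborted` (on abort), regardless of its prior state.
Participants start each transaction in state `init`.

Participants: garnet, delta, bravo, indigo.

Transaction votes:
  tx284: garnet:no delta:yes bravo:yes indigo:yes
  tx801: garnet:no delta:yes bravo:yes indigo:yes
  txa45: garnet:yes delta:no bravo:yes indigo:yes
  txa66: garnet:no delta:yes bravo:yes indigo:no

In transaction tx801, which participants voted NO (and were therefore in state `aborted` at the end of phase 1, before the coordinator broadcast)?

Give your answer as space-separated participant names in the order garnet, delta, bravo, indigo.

Txn tx801 phase 1: garnet no -> aborted; delta yes -> prepared; bravo yes -> prepared; indigo yes -> prepared

Answer: garnet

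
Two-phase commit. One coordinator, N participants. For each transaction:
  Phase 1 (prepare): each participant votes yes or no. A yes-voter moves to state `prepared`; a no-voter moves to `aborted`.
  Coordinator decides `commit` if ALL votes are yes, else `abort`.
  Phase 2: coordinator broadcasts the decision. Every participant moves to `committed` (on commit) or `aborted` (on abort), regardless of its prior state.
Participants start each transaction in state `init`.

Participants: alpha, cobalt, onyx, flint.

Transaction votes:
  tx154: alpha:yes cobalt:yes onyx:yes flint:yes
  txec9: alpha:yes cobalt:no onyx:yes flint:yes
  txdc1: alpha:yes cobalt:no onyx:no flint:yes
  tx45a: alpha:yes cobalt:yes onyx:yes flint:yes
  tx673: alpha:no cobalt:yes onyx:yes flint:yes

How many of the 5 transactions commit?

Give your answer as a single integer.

tx154: all yes -> commit (commits=1)
txec9: no from cobalt -> abort (commits=1)
txdc1: no from cobalt, onyx -> abort (commits=1)
tx45a: all yes -> commit (commits=2)
tx673: no from alpha -> abort (commits=2)

Answer: 2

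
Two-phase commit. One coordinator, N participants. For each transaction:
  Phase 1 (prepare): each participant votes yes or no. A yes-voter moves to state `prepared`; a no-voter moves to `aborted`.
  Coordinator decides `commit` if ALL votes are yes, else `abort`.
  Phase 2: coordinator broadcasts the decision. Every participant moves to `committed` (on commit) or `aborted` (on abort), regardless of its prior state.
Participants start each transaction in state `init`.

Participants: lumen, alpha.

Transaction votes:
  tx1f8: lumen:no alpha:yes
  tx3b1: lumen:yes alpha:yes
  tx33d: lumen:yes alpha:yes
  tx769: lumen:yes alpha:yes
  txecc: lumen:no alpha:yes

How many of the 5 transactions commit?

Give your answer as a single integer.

Answer: 3

Derivation:
tx1f8: no from lumen -> abort (commits=0)
tx3b1: all yes -> commit (commits=1)
tx33d: all yes -> commit (commits=2)
tx769: all yes -> commit (commits=3)
txecc: no from lumen -> abort (commits=3)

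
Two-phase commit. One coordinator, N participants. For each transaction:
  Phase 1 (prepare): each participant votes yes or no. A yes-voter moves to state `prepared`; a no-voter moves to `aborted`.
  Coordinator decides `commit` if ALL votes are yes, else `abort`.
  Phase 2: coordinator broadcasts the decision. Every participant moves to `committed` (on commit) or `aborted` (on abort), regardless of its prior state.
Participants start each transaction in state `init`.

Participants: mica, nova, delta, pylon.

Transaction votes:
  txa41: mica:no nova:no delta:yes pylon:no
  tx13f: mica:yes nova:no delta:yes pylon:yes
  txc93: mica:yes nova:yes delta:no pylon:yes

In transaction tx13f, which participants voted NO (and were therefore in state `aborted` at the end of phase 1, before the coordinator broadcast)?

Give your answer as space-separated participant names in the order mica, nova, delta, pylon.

Txn tx13f phase 1: mica yes -> prepared; nova no -> aborted; delta yes -> prepared; pylon yes -> prepared

Answer: nova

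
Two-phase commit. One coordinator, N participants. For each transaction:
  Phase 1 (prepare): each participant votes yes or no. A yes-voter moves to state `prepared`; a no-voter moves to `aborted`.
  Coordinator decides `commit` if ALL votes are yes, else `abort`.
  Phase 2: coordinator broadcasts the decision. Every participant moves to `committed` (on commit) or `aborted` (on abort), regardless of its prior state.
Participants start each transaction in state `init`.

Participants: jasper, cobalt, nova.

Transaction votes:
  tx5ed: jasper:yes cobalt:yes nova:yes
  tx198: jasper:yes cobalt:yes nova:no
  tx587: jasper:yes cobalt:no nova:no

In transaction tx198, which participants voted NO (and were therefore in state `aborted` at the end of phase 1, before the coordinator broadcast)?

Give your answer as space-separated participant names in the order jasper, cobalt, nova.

Txn tx198 phase 1: jasper yes -> prepared; cobalt yes -> prepared; nova no -> aborted

Answer: nova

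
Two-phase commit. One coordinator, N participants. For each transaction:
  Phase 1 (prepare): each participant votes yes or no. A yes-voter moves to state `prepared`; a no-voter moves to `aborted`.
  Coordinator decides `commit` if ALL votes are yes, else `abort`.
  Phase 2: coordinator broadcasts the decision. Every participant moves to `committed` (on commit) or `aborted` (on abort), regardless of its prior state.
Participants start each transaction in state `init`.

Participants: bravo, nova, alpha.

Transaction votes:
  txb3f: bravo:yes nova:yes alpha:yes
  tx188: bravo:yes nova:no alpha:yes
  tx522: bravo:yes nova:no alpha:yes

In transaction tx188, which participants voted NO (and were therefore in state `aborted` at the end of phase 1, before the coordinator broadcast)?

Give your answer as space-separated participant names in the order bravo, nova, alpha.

Answer: nova

Derivation:
Txn tx188 phase 1: bravo yes -> prepared; nova no -> aborted; alpha yes -> prepared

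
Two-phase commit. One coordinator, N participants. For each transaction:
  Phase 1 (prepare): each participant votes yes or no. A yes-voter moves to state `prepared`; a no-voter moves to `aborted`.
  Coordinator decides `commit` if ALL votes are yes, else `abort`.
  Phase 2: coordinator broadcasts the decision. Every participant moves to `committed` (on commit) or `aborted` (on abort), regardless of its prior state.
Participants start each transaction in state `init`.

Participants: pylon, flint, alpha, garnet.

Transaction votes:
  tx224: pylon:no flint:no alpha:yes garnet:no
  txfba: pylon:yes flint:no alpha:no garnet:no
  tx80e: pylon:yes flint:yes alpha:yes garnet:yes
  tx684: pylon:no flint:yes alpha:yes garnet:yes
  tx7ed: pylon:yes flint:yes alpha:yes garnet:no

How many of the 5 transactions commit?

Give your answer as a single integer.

tx224: no from pylon, flint, garnet -> abort (commits=0)
txfba: no from flint, alpha, garnet -> abort (commits=0)
tx80e: all yes -> commit (commits=1)
tx684: no from pylon -> abort (commits=1)
tx7ed: no from garnet -> abort (commits=1)

Answer: 1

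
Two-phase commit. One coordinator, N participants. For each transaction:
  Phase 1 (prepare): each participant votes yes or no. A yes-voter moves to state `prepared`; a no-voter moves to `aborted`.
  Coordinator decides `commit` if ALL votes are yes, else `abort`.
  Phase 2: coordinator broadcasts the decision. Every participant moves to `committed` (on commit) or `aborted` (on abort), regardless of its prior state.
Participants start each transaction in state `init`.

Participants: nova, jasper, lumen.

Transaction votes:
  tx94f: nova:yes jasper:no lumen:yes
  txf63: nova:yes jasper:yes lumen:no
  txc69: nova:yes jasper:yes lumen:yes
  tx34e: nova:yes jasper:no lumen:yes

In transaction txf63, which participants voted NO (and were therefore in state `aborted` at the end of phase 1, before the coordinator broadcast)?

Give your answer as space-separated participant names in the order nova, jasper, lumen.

Answer: lumen

Derivation:
Txn txf63 phase 1: nova yes -> prepared; jasper yes -> prepared; lumen no -> aborted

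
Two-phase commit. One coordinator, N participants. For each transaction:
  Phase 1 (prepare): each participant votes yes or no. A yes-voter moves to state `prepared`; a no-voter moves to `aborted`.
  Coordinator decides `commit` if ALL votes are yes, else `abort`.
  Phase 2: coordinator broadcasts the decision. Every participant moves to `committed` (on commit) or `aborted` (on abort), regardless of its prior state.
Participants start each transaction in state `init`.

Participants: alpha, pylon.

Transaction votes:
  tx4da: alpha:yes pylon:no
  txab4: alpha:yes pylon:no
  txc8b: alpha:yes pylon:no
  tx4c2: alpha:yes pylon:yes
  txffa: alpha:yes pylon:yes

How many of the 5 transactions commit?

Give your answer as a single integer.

Answer: 2

Derivation:
tx4da: no from pylon -> abort (commits=0)
txab4: no from pylon -> abort (commits=0)
txc8b: no from pylon -> abort (commits=0)
tx4c2: all yes -> commit (commits=1)
txffa: all yes -> commit (commits=2)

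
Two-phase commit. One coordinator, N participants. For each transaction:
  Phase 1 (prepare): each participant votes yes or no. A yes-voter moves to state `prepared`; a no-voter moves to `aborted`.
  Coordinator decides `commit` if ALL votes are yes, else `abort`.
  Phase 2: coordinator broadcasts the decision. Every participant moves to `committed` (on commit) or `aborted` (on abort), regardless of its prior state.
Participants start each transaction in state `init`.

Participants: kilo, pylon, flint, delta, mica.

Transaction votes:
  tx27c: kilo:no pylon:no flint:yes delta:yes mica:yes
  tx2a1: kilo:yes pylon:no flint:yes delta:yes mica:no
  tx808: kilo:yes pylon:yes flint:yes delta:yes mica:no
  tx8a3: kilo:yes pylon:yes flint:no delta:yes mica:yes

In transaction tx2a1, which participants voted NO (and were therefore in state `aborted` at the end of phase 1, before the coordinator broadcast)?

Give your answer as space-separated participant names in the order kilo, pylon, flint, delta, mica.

Txn tx2a1 phase 1: kilo yes -> prepared; pylon no -> aborted; flint yes -> prepared; delta yes -> prepared; mica no -> aborted

Answer: pylon mica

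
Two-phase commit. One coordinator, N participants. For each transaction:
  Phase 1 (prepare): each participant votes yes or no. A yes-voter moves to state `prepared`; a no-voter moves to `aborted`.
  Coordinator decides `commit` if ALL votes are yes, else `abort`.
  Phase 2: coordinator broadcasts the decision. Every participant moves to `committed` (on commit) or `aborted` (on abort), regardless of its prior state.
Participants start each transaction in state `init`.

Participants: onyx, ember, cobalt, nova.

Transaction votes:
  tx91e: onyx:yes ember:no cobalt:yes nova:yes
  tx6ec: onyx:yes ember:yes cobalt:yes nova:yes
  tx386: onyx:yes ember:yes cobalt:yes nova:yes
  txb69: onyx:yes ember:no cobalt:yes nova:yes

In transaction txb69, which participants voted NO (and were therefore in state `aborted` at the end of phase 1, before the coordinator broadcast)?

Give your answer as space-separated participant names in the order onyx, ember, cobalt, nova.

Answer: ember

Derivation:
Txn txb69 phase 1: onyx yes -> prepared; ember no -> aborted; cobalt yes -> prepared; nova yes -> prepared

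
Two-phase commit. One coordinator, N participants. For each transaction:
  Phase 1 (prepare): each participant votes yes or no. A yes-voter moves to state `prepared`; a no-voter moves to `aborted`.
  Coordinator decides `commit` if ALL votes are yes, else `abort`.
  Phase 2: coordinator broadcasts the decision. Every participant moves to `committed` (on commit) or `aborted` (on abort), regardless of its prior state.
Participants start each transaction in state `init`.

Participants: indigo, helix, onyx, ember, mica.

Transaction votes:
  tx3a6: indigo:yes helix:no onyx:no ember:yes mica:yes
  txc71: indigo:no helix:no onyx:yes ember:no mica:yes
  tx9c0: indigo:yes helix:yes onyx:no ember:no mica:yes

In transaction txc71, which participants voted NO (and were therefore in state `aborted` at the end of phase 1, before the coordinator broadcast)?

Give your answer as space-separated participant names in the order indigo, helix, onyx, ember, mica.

Txn txc71 phase 1: indigo no -> aborted; helix no -> aborted; onyx yes -> prepared; ember no -> aborted; mica yes -> prepared

Answer: indigo helix ember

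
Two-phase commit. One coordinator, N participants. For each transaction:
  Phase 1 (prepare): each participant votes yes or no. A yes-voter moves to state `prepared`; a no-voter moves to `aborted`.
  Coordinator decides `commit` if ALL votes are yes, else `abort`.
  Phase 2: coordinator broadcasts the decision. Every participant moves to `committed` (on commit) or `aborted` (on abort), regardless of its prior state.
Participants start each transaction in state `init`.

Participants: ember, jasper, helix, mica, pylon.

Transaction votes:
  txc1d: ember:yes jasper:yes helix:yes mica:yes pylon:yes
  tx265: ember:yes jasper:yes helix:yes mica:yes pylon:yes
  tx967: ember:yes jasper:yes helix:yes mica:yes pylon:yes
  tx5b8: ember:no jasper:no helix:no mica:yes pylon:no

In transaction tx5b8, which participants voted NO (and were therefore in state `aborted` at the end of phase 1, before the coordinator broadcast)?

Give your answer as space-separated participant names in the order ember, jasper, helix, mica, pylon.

Answer: ember jasper helix pylon

Derivation:
Txn tx5b8 phase 1: ember no -> aborted; jasper no -> aborted; helix no -> aborted; mica yes -> prepared; pylon no -> aborted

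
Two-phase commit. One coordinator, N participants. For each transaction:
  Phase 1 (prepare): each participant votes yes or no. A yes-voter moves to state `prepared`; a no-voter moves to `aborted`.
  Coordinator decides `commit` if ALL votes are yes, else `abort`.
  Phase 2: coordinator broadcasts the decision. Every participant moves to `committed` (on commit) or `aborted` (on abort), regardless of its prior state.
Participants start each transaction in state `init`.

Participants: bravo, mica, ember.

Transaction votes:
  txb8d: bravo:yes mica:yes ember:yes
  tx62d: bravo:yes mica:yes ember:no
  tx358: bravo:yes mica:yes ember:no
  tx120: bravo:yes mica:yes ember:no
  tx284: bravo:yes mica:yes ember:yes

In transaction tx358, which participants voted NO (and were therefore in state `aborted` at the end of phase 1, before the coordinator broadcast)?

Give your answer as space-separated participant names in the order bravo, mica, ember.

Txn tx358 phase 1: bravo yes -> prepared; mica yes -> prepared; ember no -> aborted

Answer: ember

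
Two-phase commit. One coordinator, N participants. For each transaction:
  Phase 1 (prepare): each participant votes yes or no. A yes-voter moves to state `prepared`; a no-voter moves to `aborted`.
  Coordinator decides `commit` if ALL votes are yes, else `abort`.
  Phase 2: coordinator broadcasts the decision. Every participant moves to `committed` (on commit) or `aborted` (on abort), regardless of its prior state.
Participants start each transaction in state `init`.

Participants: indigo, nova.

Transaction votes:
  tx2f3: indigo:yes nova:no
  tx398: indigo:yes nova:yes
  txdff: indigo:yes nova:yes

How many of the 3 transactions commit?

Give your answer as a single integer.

Answer: 2

Derivation:
tx2f3: no from nova -> abort (commits=0)
tx398: all yes -> commit (commits=1)
txdff: all yes -> commit (commits=2)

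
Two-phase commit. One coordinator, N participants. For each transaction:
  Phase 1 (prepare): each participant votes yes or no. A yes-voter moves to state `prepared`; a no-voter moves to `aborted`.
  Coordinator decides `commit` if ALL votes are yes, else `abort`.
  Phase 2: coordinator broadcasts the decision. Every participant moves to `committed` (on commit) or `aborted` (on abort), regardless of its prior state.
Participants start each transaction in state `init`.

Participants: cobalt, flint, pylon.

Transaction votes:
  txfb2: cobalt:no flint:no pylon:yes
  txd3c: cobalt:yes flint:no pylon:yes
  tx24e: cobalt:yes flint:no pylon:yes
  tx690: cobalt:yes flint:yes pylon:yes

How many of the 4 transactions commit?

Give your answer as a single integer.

Answer: 1

Derivation:
txfb2: no from cobalt, flint -> abort (commits=0)
txd3c: no from flint -> abort (commits=0)
tx24e: no from flint -> abort (commits=0)
tx690: all yes -> commit (commits=1)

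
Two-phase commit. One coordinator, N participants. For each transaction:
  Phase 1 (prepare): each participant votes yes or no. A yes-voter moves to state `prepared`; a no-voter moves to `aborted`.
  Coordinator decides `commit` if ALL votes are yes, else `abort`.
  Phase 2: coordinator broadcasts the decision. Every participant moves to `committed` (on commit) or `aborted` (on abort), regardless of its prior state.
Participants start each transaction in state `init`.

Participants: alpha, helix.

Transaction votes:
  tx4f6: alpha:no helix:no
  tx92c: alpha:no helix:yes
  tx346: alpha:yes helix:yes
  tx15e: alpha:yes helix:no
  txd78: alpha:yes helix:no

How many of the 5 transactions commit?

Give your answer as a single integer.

tx4f6: no from alpha, helix -> abort (commits=0)
tx92c: no from alpha -> abort (commits=0)
tx346: all yes -> commit (commits=1)
tx15e: no from helix -> abort (commits=1)
txd78: no from helix -> abort (commits=1)

Answer: 1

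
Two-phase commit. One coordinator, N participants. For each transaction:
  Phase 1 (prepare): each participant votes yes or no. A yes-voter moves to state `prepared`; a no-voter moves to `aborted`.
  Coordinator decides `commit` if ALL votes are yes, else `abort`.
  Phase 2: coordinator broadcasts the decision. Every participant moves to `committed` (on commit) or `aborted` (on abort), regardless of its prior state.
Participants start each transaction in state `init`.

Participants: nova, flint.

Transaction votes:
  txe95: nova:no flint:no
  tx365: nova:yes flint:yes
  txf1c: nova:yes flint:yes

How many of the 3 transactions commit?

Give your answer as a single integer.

txe95: no from nova, flint -> abort (commits=0)
tx365: all yes -> commit (commits=1)
txf1c: all yes -> commit (commits=2)

Answer: 2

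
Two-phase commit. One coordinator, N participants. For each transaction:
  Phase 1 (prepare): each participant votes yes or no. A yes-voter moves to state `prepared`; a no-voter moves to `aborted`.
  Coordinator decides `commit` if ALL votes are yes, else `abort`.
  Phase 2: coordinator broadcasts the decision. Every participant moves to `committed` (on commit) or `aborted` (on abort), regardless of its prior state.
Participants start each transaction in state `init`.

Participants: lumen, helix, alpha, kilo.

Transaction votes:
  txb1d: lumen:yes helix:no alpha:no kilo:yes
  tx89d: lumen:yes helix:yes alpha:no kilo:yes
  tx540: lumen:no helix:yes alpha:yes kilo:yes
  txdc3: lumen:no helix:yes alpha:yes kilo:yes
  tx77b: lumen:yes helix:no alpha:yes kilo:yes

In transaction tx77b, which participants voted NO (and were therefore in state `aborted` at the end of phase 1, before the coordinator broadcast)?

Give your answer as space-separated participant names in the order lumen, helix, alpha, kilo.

Answer: helix

Derivation:
Txn tx77b phase 1: lumen yes -> prepared; helix no -> aborted; alpha yes -> prepared; kilo yes -> prepared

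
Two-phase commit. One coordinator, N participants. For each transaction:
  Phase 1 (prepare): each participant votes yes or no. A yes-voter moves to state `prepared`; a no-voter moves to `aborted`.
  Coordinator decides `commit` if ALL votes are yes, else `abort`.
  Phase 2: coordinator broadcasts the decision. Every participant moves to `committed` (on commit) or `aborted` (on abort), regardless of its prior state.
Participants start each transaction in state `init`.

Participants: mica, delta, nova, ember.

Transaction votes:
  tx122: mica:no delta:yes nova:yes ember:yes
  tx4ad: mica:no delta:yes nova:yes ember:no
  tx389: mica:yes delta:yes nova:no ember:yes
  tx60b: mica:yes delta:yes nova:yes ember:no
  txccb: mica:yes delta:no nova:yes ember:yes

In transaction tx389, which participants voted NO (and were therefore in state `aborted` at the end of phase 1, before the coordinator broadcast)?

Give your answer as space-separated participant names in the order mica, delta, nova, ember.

Answer: nova

Derivation:
Txn tx389 phase 1: mica yes -> prepared; delta yes -> prepared; nova no -> aborted; ember yes -> prepared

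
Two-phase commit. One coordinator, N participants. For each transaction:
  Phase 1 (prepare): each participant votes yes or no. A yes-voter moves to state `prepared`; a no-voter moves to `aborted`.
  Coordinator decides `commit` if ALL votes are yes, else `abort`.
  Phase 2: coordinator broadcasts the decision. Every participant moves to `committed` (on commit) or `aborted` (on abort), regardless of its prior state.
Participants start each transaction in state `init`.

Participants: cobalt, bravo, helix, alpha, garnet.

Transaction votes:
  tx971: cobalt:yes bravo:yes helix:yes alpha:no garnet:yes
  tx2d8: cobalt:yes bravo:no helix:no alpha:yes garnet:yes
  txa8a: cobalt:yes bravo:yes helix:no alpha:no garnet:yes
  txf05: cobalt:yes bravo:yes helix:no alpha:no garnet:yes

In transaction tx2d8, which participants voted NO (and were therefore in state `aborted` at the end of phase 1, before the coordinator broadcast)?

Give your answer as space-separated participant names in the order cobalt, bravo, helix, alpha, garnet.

Answer: bravo helix

Derivation:
Txn tx2d8 phase 1: cobalt yes -> prepared; bravo no -> aborted; helix no -> aborted; alpha yes -> prepared; garnet yes -> prepared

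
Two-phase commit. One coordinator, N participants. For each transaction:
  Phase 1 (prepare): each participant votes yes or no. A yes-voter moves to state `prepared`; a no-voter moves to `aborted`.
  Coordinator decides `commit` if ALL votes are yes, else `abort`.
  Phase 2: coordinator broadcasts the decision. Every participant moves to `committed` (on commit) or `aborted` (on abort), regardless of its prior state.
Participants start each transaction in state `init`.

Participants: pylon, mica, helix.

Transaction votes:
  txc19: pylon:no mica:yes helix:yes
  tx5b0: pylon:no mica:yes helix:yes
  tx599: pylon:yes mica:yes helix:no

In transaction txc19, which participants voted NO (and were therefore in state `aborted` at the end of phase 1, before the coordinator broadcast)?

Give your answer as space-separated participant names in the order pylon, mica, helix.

Txn txc19 phase 1: pylon no -> aborted; mica yes -> prepared; helix yes -> prepared

Answer: pylon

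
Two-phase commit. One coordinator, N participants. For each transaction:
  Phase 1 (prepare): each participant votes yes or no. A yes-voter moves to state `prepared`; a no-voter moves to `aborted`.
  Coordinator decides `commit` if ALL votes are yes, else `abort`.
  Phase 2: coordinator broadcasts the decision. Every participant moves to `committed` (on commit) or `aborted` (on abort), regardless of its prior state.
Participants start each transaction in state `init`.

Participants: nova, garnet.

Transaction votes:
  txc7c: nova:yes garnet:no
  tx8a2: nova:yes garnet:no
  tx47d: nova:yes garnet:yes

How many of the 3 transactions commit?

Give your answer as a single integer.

txc7c: no from garnet -> abort (commits=0)
tx8a2: no from garnet -> abort (commits=0)
tx47d: all yes -> commit (commits=1)

Answer: 1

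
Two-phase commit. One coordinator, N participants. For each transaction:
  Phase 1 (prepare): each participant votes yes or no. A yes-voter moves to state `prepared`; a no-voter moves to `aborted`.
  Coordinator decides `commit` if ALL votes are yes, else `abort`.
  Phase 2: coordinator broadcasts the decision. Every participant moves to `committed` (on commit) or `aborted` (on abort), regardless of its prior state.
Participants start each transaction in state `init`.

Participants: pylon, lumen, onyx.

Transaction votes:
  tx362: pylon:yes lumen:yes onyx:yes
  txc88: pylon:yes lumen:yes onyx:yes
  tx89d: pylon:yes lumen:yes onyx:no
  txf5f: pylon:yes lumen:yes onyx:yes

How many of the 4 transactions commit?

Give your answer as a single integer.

Answer: 3

Derivation:
tx362: all yes -> commit (commits=1)
txc88: all yes -> commit (commits=2)
tx89d: no from onyx -> abort (commits=2)
txf5f: all yes -> commit (commits=3)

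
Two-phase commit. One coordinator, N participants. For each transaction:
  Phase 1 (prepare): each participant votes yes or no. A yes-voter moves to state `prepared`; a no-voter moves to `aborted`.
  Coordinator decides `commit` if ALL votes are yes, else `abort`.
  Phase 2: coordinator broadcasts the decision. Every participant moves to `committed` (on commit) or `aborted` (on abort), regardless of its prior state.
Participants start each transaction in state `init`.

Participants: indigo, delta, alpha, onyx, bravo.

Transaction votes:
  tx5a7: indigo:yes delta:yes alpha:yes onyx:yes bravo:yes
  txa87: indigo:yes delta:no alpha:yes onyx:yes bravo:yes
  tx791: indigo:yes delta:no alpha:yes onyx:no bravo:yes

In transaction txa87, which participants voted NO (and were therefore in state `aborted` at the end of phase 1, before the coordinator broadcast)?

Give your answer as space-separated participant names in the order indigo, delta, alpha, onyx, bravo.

Txn txa87 phase 1: indigo yes -> prepared; delta no -> aborted; alpha yes -> prepared; onyx yes -> prepared; bravo yes -> prepared

Answer: delta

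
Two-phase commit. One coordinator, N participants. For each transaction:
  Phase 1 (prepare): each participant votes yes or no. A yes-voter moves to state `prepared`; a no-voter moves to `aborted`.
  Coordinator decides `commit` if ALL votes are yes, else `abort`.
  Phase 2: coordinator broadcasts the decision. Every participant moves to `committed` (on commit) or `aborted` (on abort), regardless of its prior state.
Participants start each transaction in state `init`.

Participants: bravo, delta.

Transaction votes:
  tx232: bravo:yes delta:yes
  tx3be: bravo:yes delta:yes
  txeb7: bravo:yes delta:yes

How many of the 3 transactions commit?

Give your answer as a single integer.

tx232: all yes -> commit (commits=1)
tx3be: all yes -> commit (commits=2)
txeb7: all yes -> commit (commits=3)

Answer: 3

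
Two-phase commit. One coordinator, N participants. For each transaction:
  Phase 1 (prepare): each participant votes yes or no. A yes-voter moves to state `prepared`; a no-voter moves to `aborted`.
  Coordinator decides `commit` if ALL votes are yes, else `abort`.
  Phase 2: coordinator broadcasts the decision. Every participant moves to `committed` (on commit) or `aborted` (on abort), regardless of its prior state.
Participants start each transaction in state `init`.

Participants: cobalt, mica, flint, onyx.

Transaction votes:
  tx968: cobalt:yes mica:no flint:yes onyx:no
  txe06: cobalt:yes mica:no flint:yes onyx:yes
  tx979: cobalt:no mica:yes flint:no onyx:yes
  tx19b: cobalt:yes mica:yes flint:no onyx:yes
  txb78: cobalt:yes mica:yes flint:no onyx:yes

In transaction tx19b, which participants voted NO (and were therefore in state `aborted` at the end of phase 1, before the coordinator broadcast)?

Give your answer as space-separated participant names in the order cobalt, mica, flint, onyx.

Answer: flint

Derivation:
Txn tx19b phase 1: cobalt yes -> prepared; mica yes -> prepared; flint no -> aborted; onyx yes -> prepared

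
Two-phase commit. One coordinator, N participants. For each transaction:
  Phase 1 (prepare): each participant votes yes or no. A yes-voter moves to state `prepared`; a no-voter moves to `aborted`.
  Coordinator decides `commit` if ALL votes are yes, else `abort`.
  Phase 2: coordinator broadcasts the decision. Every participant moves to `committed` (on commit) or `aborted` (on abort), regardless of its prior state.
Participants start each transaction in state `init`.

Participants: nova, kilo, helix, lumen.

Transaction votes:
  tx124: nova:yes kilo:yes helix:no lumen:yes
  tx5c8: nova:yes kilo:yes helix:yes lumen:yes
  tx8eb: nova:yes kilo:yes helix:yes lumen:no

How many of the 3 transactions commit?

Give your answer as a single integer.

tx124: no from helix -> abort (commits=0)
tx5c8: all yes -> commit (commits=1)
tx8eb: no from lumen -> abort (commits=1)

Answer: 1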